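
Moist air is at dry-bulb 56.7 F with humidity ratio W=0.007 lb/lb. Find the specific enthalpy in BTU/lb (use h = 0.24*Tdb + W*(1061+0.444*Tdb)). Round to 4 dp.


h = 0.24*56.7 + 0.007*(1061+0.444*56.7) = 21.2112 BTU/lb

21.2112 BTU/lb


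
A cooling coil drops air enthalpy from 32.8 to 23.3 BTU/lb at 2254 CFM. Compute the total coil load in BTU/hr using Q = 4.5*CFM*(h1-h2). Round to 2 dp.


Q = 4.5 * 2254 * (32.8 - 23.3) = 96358.50 BTU/hr

96358.50 BTU/hr


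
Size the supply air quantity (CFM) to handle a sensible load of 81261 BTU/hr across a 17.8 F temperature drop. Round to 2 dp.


CFM = 81261 / (1.08 * 17.8) = 4227.06

4227.06 CFM


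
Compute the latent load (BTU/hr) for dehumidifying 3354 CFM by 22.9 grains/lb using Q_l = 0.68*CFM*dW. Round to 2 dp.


Q = 0.68 * 3354 * 22.9 = 52228.49 BTU/hr

52228.49 BTU/hr


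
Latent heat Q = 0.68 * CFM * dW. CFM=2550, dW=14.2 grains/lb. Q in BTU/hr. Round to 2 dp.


Q = 0.68 * 2550 * 14.2 = 24622.80 BTU/hr

24622.80 BTU/hr


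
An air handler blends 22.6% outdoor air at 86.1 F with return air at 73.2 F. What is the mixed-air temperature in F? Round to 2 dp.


T_mix = 73.2 + (22.6/100)*(86.1-73.2) = 76.12 F

76.12 F


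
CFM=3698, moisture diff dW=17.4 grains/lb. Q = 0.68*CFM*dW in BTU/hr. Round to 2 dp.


Q = 0.68 * 3698 * 17.4 = 43754.74 BTU/hr

43754.74 BTU/hr


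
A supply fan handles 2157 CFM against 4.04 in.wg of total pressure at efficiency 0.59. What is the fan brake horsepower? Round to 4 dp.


BHP = 2157 * 4.04 / (6356 * 0.59) = 2.3238 hp

2.3238 hp


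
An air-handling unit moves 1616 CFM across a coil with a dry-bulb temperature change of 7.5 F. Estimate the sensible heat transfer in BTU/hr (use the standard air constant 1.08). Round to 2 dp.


Q = 1.08 * 1616 * 7.5 = 13089.60 BTU/hr

13089.60 BTU/hr


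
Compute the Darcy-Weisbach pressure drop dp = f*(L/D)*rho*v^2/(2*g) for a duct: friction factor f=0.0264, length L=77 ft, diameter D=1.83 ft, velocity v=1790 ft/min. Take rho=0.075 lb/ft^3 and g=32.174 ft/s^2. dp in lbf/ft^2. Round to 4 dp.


v_fps = 1790/60 = 29.8333 ft/s
dp = 0.0264*(77/1.83)*0.075*29.8333^2/(2*32.174) = 1.1523 lbf/ft^2

1.1523 lbf/ft^2


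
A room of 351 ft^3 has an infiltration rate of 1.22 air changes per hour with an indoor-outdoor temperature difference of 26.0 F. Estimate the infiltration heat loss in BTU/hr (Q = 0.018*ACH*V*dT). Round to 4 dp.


Q = 0.018 * 1.22 * 351 * 26.0 = 200.4070 BTU/hr

200.4070 BTU/hr


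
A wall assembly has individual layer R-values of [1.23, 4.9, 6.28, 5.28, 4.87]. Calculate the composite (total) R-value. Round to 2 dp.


R_total = 1.23 + 4.9 + 6.28 + 5.28 + 4.87 = 22.56

22.56


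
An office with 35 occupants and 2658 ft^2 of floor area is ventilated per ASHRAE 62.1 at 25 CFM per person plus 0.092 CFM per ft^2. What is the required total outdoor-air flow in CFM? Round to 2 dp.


Total = 35*25 + 2658*0.092 = 1119.54 CFM

1119.54 CFM


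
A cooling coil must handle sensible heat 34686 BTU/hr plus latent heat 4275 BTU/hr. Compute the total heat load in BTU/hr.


Qt = 34686 + 4275 = 38961 BTU/hr

38961 BTU/hr


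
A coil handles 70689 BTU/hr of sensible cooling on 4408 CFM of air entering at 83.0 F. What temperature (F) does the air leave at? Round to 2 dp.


dT = 70689/(1.08*4408) = 14.8486
T_leave = 83.0 - 14.8486 = 68.15 F

68.15 F


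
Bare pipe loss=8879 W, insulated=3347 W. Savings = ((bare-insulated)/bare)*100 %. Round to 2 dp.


Savings = ((8879-3347)/8879)*100 = 62.30 %

62.30 %


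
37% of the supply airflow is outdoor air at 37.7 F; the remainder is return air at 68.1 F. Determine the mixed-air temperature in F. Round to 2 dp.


T_mix = 0.37*37.7 + 0.63*68.1 = 56.85 F

56.85 F


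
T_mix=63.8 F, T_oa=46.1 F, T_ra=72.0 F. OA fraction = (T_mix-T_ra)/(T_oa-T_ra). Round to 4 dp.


frac = (63.8 - 72.0) / (46.1 - 72.0) = 0.3166

0.3166


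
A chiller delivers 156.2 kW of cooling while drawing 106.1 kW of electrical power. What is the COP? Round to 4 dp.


COP = 156.2 / 106.1 = 1.4722

1.4722


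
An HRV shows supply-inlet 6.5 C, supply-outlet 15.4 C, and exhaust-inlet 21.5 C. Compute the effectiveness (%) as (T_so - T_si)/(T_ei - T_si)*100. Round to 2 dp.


eff = (15.4-6.5)/(21.5-6.5)*100 = 59.33 %

59.33 %


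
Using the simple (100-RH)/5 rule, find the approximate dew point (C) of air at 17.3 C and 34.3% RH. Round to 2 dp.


Td = 17.3 - (100-34.3)/5 = 4.16 C

4.16 C


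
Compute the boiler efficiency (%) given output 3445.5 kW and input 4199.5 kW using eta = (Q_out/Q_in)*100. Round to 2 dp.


eta = (3445.5/4199.5)*100 = 82.05 %

82.05 %


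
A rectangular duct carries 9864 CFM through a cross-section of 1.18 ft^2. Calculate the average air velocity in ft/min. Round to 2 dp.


V = 9864 / 1.18 = 8359.32 ft/min

8359.32 ft/min


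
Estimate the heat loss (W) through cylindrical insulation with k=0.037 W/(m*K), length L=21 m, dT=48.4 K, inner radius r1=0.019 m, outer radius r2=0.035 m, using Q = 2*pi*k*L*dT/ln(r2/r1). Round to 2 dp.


Q = 2*pi*0.037*21*48.4/ln(0.035/0.019) = 386.79 W

386.79 W


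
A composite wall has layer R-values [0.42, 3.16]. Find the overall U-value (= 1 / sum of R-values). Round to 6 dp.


R_total = 0.42 + 3.16 = 3.58
U = 1/3.58 = 0.279330

0.279330


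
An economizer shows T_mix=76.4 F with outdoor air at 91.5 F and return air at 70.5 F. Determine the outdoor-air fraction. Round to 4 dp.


frac = (76.4 - 70.5) / (91.5 - 70.5) = 0.2810

0.2810


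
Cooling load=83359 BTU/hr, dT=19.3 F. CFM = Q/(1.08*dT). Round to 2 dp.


CFM = 83359 / (1.08 * 19.3) = 3999.18

3999.18 CFM


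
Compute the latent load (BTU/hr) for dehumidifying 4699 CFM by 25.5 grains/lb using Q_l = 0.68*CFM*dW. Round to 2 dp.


Q = 0.68 * 4699 * 25.5 = 81480.66 BTU/hr

81480.66 BTU/hr


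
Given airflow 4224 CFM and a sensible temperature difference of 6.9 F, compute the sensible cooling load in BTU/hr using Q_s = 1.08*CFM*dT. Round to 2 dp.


Q = 1.08 * 4224 * 6.9 = 31477.25 BTU/hr

31477.25 BTU/hr


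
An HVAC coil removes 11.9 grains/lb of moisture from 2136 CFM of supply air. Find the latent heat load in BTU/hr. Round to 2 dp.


Q = 0.68 * 2136 * 11.9 = 17284.51 BTU/hr

17284.51 BTU/hr


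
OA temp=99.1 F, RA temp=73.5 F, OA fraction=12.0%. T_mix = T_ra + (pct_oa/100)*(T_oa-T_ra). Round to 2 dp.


T_mix = 73.5 + (12.0/100)*(99.1-73.5) = 76.57 F

76.57 F


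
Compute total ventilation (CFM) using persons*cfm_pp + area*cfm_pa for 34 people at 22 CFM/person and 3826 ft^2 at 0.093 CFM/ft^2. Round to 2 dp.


Total = 34*22 + 3826*0.093 = 1103.82 CFM

1103.82 CFM


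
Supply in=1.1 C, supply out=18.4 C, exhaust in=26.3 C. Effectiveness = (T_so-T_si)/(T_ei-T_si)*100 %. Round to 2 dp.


eff = (18.4-1.1)/(26.3-1.1)*100 = 68.65 %

68.65 %


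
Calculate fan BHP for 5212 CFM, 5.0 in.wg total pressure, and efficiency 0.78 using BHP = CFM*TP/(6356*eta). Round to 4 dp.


BHP = 5212 * 5.0 / (6356 * 0.78) = 5.2565 hp

5.2565 hp


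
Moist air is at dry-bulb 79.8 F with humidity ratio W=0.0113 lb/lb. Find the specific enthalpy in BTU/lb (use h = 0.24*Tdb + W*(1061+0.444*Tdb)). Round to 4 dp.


h = 0.24*79.8 + 0.0113*(1061+0.444*79.8) = 31.5417 BTU/lb

31.5417 BTU/lb


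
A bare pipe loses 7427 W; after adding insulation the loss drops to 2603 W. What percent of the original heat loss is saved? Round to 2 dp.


Savings = ((7427-2603)/7427)*100 = 64.95 %

64.95 %


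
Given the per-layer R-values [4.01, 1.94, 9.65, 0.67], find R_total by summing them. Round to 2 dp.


R_total = 4.01 + 1.94 + 9.65 + 0.67 = 16.27

16.27


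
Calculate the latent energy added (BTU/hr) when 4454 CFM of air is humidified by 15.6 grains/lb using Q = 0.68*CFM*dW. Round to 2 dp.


Q = 0.68 * 4454 * 15.6 = 47248.03 BTU/hr

47248.03 BTU/hr


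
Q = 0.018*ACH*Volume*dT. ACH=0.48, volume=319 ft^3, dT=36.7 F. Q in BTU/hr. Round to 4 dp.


Q = 0.018 * 0.48 * 319 * 36.7 = 101.1511 BTU/hr

101.1511 BTU/hr


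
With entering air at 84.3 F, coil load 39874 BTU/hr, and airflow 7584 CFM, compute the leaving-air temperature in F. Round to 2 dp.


dT = 39874/(1.08*7584) = 4.8682
T_leave = 84.3 - 4.8682 = 79.43 F

79.43 F


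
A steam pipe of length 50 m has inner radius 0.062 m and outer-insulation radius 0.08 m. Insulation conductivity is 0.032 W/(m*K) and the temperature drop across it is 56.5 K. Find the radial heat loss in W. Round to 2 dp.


Q = 2*pi*0.032*50*56.5/ln(0.08/0.062) = 2228.39 W

2228.39 W


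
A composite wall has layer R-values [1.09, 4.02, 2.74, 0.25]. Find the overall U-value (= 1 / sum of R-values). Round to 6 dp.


R_total = 1.09 + 4.02 + 2.74 + 0.25 = 8.10
U = 1/8.10 = 0.123457

0.123457


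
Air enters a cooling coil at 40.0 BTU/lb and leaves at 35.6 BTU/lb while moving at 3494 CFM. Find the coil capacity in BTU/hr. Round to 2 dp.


Q = 4.5 * 3494 * (40.0 - 35.6) = 69181.20 BTU/hr

69181.20 BTU/hr


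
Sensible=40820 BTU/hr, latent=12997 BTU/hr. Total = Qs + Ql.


Qt = 40820 + 12997 = 53817 BTU/hr

53817 BTU/hr


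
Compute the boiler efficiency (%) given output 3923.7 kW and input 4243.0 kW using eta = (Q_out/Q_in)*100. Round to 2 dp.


eta = (3923.7/4243.0)*100 = 92.47 %

92.47 %


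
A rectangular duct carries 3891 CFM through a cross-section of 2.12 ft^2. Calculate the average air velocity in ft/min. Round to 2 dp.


V = 3891 / 2.12 = 1835.38 ft/min

1835.38 ft/min


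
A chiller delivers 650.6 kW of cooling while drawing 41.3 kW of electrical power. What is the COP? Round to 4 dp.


COP = 650.6 / 41.3 = 15.7530

15.7530


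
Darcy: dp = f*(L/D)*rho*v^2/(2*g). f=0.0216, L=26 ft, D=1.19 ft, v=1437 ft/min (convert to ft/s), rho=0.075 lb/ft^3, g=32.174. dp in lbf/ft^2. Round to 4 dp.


v_fps = 1437/60 = 23.95 ft/s
dp = 0.0216*(26/1.19)*0.075*23.95^2/(2*32.174) = 0.3155 lbf/ft^2

0.3155 lbf/ft^2


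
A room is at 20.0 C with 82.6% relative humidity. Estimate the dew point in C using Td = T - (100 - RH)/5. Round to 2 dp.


Td = 20.0 - (100-82.6)/5 = 16.52 C

16.52 C


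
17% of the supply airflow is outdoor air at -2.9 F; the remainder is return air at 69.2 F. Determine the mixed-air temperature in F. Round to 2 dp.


T_mix = 0.17*(-2.9) + 0.83*69.2 = 56.94 F

56.94 F


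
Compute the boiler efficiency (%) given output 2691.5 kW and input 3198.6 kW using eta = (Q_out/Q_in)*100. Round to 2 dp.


eta = (2691.5/3198.6)*100 = 84.15 %

84.15 %


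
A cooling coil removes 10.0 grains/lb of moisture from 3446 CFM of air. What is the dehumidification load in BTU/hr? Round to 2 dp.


Q = 0.68 * 3446 * 10.0 = 23432.80 BTU/hr

23432.80 BTU/hr


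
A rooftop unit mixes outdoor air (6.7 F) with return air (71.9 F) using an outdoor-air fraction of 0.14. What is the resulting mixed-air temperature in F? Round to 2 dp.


T_mix = 0.14*6.7 + 0.86*71.9 = 62.77 F

62.77 F


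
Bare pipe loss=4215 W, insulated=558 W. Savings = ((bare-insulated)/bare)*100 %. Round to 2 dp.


Savings = ((4215-558)/4215)*100 = 86.76 %

86.76 %


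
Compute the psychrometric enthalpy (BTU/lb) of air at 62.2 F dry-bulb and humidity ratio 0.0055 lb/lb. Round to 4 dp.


h = 0.24*62.2 + 0.0055*(1061+0.444*62.2) = 20.9154 BTU/lb

20.9154 BTU/lb


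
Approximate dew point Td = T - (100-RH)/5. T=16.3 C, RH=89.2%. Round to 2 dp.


Td = 16.3 - (100-89.2)/5 = 14.14 C

14.14 C


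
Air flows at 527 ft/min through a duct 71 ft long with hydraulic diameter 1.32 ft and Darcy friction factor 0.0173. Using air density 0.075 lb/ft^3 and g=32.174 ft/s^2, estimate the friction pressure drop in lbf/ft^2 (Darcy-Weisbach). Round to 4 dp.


v_fps = 527/60 = 8.7833 ft/s
dp = 0.0173*(71/1.32)*0.075*8.7833^2/(2*32.174) = 0.0837 lbf/ft^2

0.0837 lbf/ft^2


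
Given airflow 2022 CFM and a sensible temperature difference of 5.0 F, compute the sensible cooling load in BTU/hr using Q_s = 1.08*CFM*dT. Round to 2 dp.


Q = 1.08 * 2022 * 5.0 = 10918.80 BTU/hr

10918.80 BTU/hr


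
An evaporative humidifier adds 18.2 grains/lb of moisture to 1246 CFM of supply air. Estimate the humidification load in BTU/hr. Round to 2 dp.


Q = 0.68 * 1246 * 18.2 = 15420.50 BTU/hr

15420.50 BTU/hr


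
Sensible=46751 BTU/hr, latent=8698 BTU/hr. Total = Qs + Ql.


Qt = 46751 + 8698 = 55449 BTU/hr

55449 BTU/hr


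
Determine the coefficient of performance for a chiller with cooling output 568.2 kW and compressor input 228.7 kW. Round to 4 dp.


COP = 568.2 / 228.7 = 2.4845

2.4845


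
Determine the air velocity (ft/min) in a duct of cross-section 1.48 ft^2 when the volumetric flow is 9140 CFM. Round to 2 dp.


V = 9140 / 1.48 = 6175.68 ft/min

6175.68 ft/min


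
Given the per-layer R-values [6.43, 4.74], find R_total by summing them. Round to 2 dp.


R_total = 6.43 + 4.74 = 11.17

11.17


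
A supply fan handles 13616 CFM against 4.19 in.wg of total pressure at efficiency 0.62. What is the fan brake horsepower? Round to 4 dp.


BHP = 13616 * 4.19 / (6356 * 0.62) = 14.4773 hp

14.4773 hp


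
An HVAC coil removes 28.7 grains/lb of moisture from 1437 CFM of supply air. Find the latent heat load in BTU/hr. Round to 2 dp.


Q = 0.68 * 1437 * 28.7 = 28044.49 BTU/hr

28044.49 BTU/hr


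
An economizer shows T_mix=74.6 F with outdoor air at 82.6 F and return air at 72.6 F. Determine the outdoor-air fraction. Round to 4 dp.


frac = (74.6 - 72.6) / (82.6 - 72.6) = 0.2000

0.2000


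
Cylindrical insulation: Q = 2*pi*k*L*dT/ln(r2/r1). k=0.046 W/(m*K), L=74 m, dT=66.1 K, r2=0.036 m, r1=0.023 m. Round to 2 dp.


Q = 2*pi*0.046*74*66.1/ln(0.036/0.023) = 3155.51 W

3155.51 W


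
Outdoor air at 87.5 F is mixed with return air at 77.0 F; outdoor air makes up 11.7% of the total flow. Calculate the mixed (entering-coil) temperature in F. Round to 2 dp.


T_mix = 77.0 + (11.7/100)*(87.5-77.0) = 78.23 F

78.23 F


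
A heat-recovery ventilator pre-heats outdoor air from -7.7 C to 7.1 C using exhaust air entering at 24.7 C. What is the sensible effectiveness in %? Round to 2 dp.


eff = (7.1-(-7.7))/(24.7-(-7.7))*100 = 45.68 %

45.68 %


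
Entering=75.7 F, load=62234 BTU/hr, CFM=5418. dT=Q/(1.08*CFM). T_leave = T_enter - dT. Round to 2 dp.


dT = 62234/(1.08*5418) = 10.6357
T_leave = 75.7 - 10.6357 = 65.06 F

65.06 F


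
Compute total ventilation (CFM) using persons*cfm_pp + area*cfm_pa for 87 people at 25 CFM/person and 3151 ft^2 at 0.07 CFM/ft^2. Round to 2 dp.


Total = 87*25 + 3151*0.07 = 2395.57 CFM

2395.57 CFM


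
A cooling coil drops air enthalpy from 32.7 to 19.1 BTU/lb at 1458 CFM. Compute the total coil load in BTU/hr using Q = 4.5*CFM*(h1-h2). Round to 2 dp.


Q = 4.5 * 1458 * (32.7 - 19.1) = 89229.60 BTU/hr

89229.60 BTU/hr


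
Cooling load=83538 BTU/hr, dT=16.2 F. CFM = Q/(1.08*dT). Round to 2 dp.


CFM = 83538 / (1.08 * 16.2) = 4774.69

4774.69 CFM


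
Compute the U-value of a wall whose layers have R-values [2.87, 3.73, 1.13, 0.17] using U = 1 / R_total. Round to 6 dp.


R_total = 2.87 + 3.73 + 1.13 + 0.17 = 7.90
U = 1/7.90 = 0.126582

0.126582


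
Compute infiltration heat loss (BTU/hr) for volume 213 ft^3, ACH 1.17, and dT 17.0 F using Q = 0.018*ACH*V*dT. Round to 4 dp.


Q = 0.018 * 1.17 * 213 * 17.0 = 76.2583 BTU/hr

76.2583 BTU/hr


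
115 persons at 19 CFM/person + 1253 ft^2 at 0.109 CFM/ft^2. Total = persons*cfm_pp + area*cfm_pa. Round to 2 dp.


Total = 115*19 + 1253*0.109 = 2321.58 CFM

2321.58 CFM


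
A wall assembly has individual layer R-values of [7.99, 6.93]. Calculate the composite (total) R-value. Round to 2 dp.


R_total = 7.99 + 6.93 = 14.92

14.92


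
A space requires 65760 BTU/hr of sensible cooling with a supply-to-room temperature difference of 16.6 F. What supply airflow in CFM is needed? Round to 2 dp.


CFM = 65760 / (1.08 * 16.6) = 3668.01

3668.01 CFM


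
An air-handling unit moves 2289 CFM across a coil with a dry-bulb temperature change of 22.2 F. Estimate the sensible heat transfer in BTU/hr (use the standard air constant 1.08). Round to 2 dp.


Q = 1.08 * 2289 * 22.2 = 54881.06 BTU/hr

54881.06 BTU/hr


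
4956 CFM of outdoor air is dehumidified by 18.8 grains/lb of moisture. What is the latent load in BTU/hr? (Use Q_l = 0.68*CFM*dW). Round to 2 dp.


Q = 0.68 * 4956 * 18.8 = 63357.50 BTU/hr

63357.50 BTU/hr


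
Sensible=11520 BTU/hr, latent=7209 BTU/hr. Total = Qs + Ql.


Qt = 11520 + 7209 = 18729 BTU/hr

18729 BTU/hr


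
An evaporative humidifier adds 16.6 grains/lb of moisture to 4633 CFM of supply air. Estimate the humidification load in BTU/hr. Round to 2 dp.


Q = 0.68 * 4633 * 16.6 = 52297.30 BTU/hr

52297.30 BTU/hr


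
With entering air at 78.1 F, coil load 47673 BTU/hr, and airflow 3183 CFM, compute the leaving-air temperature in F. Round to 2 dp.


dT = 47673/(1.08*3183) = 13.8679
T_leave = 78.1 - 13.8679 = 64.23 F

64.23 F


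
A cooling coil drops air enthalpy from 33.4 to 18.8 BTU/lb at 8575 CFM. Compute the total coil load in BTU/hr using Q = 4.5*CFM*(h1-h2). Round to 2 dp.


Q = 4.5 * 8575 * (33.4 - 18.8) = 563377.50 BTU/hr

563377.50 BTU/hr


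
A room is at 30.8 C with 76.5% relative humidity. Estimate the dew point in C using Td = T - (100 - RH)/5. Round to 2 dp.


Td = 30.8 - (100-76.5)/5 = 26.10 C

26.10 C


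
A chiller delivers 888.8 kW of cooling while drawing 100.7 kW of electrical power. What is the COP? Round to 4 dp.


COP = 888.8 / 100.7 = 8.8262

8.8262


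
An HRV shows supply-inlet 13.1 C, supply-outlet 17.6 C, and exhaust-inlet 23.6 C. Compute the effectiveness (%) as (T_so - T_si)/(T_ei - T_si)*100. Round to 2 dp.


eff = (17.6-13.1)/(23.6-13.1)*100 = 42.86 %

42.86 %


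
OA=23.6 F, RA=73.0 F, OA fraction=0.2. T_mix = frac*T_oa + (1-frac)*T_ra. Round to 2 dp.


T_mix = 0.2*23.6 + 0.8*73.0 = 63.12 F

63.12 F


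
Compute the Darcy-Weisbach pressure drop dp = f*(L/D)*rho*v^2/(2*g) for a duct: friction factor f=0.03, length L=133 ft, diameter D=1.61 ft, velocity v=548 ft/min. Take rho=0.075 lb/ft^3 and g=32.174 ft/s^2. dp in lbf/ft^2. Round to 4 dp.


v_fps = 548/60 = 9.1333 ft/s
dp = 0.03*(133/1.61)*0.075*9.1333^2/(2*32.174) = 0.2410 lbf/ft^2

0.2410 lbf/ft^2


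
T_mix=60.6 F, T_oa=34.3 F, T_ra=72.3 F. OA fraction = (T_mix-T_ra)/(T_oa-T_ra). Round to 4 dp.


frac = (60.6 - 72.3) / (34.3 - 72.3) = 0.3079

0.3079


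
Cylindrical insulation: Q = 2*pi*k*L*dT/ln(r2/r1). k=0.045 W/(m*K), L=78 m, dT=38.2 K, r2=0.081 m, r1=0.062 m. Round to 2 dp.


Q = 2*pi*0.045*78*38.2/ln(0.081/0.062) = 3151.57 W

3151.57 W


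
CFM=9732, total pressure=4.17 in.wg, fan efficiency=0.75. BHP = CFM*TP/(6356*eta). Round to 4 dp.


BHP = 9732 * 4.17 / (6356 * 0.75) = 8.5132 hp

8.5132 hp


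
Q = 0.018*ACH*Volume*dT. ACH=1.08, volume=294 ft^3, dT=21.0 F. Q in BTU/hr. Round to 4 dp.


Q = 0.018 * 1.08 * 294 * 21.0 = 120.0226 BTU/hr

120.0226 BTU/hr


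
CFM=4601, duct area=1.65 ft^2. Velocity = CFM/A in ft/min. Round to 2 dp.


V = 4601 / 1.65 = 2788.48 ft/min

2788.48 ft/min


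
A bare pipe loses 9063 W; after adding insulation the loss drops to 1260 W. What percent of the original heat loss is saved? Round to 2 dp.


Savings = ((9063-1260)/9063)*100 = 86.10 %

86.10 %


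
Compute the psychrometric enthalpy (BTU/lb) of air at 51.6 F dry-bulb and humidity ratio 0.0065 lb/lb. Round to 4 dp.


h = 0.24*51.6 + 0.0065*(1061+0.444*51.6) = 19.4294 BTU/lb

19.4294 BTU/lb


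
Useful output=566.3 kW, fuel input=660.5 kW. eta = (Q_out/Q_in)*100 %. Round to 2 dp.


eta = (566.3/660.5)*100 = 85.74 %

85.74 %


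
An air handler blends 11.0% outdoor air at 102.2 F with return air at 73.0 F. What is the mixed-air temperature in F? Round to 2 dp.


T_mix = 73.0 + (11.0/100)*(102.2-73.0) = 76.21 F

76.21 F


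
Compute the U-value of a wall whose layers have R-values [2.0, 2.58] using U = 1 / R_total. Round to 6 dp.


R_total = 2.0 + 2.58 = 4.58
U = 1/4.58 = 0.218341

0.218341


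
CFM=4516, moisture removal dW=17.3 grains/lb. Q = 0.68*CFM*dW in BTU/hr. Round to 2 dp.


Q = 0.68 * 4516 * 17.3 = 53126.22 BTU/hr

53126.22 BTU/hr


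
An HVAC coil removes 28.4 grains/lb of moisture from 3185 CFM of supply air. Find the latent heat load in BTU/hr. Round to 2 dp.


Q = 0.68 * 3185 * 28.4 = 61508.72 BTU/hr

61508.72 BTU/hr


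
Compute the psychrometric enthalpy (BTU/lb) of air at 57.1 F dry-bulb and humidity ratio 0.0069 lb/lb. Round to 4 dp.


h = 0.24*57.1 + 0.0069*(1061+0.444*57.1) = 21.1998 BTU/lb

21.1998 BTU/lb


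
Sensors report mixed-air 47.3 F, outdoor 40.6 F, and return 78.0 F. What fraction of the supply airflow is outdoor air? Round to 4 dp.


frac = (47.3 - 78.0) / (40.6 - 78.0) = 0.8209

0.8209


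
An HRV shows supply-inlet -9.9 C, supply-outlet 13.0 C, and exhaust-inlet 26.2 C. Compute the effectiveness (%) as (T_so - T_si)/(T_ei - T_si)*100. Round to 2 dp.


eff = (13.0-(-9.9))/(26.2-(-9.9))*100 = 63.43 %

63.43 %


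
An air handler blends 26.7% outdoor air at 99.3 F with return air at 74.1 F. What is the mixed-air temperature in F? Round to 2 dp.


T_mix = 74.1 + (26.7/100)*(99.3-74.1) = 80.83 F

80.83 F


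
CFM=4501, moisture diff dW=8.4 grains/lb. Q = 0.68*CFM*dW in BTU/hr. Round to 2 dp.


Q = 0.68 * 4501 * 8.4 = 25709.71 BTU/hr

25709.71 BTU/hr


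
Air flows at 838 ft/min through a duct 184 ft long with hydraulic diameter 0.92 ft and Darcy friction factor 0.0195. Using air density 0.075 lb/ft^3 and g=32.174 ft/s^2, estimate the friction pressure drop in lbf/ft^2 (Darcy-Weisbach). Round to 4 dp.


v_fps = 838/60 = 13.9667 ft/s
dp = 0.0195*(184/0.92)*0.075*13.9667^2/(2*32.174) = 0.8867 lbf/ft^2

0.8867 lbf/ft^2


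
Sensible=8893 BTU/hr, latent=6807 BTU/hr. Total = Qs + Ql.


Qt = 8893 + 6807 = 15700 BTU/hr

15700 BTU/hr


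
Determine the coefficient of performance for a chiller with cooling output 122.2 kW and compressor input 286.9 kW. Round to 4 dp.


COP = 122.2 / 286.9 = 0.4259

0.4259


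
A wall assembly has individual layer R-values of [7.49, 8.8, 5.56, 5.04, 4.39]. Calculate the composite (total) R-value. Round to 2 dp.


R_total = 7.49 + 8.8 + 5.56 + 5.04 + 4.39 = 31.28

31.28


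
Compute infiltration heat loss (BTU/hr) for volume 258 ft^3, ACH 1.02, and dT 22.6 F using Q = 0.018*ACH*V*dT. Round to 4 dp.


Q = 0.018 * 1.02 * 258 * 22.6 = 107.0535 BTU/hr

107.0535 BTU/hr


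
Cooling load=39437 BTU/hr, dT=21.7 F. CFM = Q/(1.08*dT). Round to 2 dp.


CFM = 39437 / (1.08 * 21.7) = 1682.75

1682.75 CFM


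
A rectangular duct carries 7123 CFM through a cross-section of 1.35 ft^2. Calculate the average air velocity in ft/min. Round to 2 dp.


V = 7123 / 1.35 = 5276.30 ft/min

5276.30 ft/min


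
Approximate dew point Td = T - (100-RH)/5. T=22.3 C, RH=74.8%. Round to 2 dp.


Td = 22.3 - (100-74.8)/5 = 17.26 C

17.26 C


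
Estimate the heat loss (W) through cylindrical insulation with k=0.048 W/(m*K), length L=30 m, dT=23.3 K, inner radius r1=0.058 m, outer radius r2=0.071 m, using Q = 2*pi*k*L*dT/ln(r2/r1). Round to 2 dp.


Q = 2*pi*0.048*30*23.3/ln(0.071/0.058) = 1042.41 W

1042.41 W


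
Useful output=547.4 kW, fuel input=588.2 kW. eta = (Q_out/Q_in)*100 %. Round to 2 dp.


eta = (547.4/588.2)*100 = 93.06 %

93.06 %


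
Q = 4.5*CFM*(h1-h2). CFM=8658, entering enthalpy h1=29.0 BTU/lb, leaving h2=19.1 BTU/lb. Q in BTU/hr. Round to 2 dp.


Q = 4.5 * 8658 * (29.0 - 19.1) = 385713.90 BTU/hr

385713.90 BTU/hr


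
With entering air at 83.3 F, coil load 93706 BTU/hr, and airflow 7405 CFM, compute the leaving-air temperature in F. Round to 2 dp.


dT = 93706/(1.08*7405) = 11.7171
T_leave = 83.3 - 11.7171 = 71.58 F

71.58 F


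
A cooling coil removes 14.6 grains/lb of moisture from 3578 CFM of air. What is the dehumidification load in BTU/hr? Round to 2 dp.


Q = 0.68 * 3578 * 14.6 = 35522.38 BTU/hr

35522.38 BTU/hr


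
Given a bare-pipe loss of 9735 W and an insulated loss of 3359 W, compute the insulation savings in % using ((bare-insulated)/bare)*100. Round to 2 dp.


Savings = ((9735-3359)/9735)*100 = 65.50 %

65.50 %


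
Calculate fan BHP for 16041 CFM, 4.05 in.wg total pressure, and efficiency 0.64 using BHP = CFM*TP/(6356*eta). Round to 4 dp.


BHP = 16041 * 4.05 / (6356 * 0.64) = 15.9707 hp

15.9707 hp


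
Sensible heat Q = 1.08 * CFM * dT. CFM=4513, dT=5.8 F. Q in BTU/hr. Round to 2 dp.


Q = 1.08 * 4513 * 5.8 = 28269.43 BTU/hr

28269.43 BTU/hr


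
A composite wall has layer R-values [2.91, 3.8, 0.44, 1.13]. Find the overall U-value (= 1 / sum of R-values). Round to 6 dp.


R_total = 2.91 + 3.8 + 0.44 + 1.13 = 8.28
U = 1/8.28 = 0.120773

0.120773


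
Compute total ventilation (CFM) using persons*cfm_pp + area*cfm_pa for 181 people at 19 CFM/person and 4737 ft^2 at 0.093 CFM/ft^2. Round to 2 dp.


Total = 181*19 + 4737*0.093 = 3879.54 CFM

3879.54 CFM


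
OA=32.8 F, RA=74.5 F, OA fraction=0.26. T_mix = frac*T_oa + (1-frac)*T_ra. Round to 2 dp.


T_mix = 0.26*32.8 + 0.74*74.5 = 63.66 F

63.66 F


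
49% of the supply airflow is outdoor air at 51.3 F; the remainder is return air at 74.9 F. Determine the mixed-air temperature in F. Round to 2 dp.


T_mix = 0.49*51.3 + 0.51*74.9 = 63.34 F

63.34 F


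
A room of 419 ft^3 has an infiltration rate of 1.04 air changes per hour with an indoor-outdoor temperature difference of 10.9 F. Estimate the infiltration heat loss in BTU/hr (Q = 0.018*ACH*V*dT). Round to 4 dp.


Q = 0.018 * 1.04 * 419 * 10.9 = 85.4961 BTU/hr

85.4961 BTU/hr


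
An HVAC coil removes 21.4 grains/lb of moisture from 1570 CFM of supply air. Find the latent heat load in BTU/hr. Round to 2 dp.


Q = 0.68 * 1570 * 21.4 = 22846.64 BTU/hr

22846.64 BTU/hr


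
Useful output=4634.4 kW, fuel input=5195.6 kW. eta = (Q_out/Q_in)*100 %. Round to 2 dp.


eta = (4634.4/5195.6)*100 = 89.20 %

89.20 %


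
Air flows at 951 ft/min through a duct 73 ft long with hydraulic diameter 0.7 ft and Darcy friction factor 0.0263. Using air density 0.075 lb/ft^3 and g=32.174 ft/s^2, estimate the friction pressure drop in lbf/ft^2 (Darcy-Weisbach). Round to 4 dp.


v_fps = 951/60 = 15.85 ft/s
dp = 0.0263*(73/0.7)*0.075*15.85^2/(2*32.174) = 0.8031 lbf/ft^2

0.8031 lbf/ft^2


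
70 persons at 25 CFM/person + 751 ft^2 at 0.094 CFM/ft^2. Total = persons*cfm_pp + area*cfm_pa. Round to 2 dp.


Total = 70*25 + 751*0.094 = 1820.59 CFM

1820.59 CFM


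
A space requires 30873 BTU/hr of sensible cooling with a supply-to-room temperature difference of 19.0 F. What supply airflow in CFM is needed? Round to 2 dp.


CFM = 30873 / (1.08 * 19.0) = 1504.53

1504.53 CFM


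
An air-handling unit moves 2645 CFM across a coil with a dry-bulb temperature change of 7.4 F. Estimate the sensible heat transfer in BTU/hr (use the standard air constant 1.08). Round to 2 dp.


Q = 1.08 * 2645 * 7.4 = 21138.84 BTU/hr

21138.84 BTU/hr


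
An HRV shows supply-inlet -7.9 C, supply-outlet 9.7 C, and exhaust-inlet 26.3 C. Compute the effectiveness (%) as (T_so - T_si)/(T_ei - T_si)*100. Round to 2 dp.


eff = (9.7-(-7.9))/(26.3-(-7.9))*100 = 51.46 %

51.46 %


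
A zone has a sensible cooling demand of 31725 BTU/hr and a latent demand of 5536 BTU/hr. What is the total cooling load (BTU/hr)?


Qt = 31725 + 5536 = 37261 BTU/hr

37261 BTU/hr


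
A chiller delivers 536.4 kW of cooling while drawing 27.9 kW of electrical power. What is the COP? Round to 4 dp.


COP = 536.4 / 27.9 = 19.2258

19.2258


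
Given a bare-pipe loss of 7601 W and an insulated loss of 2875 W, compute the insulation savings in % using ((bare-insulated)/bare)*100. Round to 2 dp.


Savings = ((7601-2875)/7601)*100 = 62.18 %

62.18 %


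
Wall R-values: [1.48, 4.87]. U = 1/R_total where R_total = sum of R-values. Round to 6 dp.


R_total = 1.48 + 4.87 = 6.35
U = 1/6.35 = 0.157480

0.157480


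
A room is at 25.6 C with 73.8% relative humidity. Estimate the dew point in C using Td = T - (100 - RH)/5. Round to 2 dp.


Td = 25.6 - (100-73.8)/5 = 20.36 C

20.36 C


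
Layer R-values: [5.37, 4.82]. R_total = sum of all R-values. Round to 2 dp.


R_total = 5.37 + 4.82 = 10.19

10.19


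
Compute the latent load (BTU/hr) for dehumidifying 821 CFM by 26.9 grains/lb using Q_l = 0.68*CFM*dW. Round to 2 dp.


Q = 0.68 * 821 * 26.9 = 15017.73 BTU/hr

15017.73 BTU/hr


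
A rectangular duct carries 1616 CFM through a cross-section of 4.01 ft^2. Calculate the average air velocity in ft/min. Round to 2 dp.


V = 1616 / 4.01 = 402.99 ft/min

402.99 ft/min


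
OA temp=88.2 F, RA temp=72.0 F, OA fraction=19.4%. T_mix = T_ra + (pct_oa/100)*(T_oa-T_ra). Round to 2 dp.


T_mix = 72.0 + (19.4/100)*(88.2-72.0) = 75.14 F

75.14 F


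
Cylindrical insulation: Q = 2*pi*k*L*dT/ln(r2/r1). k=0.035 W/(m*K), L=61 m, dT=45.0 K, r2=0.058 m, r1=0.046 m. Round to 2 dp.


Q = 2*pi*0.035*61*45.0/ln(0.058/0.046) = 2604.20 W

2604.20 W


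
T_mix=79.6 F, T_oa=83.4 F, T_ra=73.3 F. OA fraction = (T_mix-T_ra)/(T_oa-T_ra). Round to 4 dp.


frac = (79.6 - 73.3) / (83.4 - 73.3) = 0.6238

0.6238


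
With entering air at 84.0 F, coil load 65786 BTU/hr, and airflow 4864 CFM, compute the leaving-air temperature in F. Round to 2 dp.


dT = 65786/(1.08*4864) = 12.5232
T_leave = 84.0 - 12.5232 = 71.48 F

71.48 F


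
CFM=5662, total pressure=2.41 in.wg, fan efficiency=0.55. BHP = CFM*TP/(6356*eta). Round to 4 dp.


BHP = 5662 * 2.41 / (6356 * 0.55) = 3.9034 hp

3.9034 hp


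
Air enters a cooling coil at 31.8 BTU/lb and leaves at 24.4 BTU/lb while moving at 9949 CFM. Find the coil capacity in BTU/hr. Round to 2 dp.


Q = 4.5 * 9949 * (31.8 - 24.4) = 331301.70 BTU/hr

331301.70 BTU/hr


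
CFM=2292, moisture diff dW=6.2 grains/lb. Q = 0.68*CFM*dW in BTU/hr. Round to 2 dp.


Q = 0.68 * 2292 * 6.2 = 9663.07 BTU/hr

9663.07 BTU/hr


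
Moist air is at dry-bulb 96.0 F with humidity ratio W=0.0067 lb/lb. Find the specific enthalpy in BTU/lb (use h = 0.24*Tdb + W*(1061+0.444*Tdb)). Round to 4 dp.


h = 0.24*96.0 + 0.0067*(1061+0.444*96.0) = 30.4343 BTU/lb

30.4343 BTU/lb


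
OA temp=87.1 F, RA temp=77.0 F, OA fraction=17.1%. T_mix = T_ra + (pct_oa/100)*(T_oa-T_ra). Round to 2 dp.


T_mix = 77.0 + (17.1/100)*(87.1-77.0) = 78.73 F

78.73 F


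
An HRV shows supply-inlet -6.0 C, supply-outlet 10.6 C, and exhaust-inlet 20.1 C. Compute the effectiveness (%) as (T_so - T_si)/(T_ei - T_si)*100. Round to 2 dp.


eff = (10.6-(-6.0))/(20.1-(-6.0))*100 = 63.60 %

63.60 %


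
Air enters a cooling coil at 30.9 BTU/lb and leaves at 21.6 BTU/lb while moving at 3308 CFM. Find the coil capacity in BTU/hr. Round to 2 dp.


Q = 4.5 * 3308 * (30.9 - 21.6) = 138439.80 BTU/hr

138439.80 BTU/hr


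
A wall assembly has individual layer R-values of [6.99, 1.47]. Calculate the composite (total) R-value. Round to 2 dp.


R_total = 6.99 + 1.47 = 8.46

8.46


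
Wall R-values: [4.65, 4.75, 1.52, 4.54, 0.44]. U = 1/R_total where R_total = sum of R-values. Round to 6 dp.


R_total = 4.65 + 4.75 + 1.52 + 4.54 + 0.44 = 15.90
U = 1/15.90 = 0.062893

0.062893


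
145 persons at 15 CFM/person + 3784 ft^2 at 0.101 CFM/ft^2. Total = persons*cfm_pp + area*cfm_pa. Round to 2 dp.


Total = 145*15 + 3784*0.101 = 2557.18 CFM

2557.18 CFM


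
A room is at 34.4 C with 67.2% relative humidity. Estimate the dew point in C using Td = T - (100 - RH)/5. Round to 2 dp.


Td = 34.4 - (100-67.2)/5 = 27.84 C

27.84 C


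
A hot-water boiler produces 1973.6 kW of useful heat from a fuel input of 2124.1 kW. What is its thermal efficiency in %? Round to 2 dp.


eta = (1973.6/2124.1)*100 = 92.91 %

92.91 %


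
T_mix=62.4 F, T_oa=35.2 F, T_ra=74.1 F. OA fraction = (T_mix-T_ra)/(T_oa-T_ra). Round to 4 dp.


frac = (62.4 - 74.1) / (35.2 - 74.1) = 0.3008

0.3008


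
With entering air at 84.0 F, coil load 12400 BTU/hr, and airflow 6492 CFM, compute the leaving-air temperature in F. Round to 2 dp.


dT = 12400/(1.08*6492) = 1.7686
T_leave = 84.0 - 1.7686 = 82.23 F

82.23 F


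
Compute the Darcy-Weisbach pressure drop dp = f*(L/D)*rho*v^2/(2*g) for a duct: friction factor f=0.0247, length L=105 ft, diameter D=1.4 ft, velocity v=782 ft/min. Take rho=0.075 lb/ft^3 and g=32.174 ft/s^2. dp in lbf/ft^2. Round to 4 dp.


v_fps = 782/60 = 13.0333 ft/s
dp = 0.0247*(105/1.4)*0.075*13.0333^2/(2*32.174) = 0.3668 lbf/ft^2

0.3668 lbf/ft^2


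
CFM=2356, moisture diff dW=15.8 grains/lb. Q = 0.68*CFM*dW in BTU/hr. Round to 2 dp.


Q = 0.68 * 2356 * 15.8 = 25312.86 BTU/hr

25312.86 BTU/hr


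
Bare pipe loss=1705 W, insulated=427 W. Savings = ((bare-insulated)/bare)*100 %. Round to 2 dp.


Savings = ((1705-427)/1705)*100 = 74.96 %

74.96 %


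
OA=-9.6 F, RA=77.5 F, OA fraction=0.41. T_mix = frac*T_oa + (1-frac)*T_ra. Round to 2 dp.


T_mix = 0.41*(-9.6) + 0.59*77.5 = 41.79 F

41.79 F


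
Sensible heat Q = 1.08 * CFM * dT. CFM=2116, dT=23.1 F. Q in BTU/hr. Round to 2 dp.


Q = 1.08 * 2116 * 23.1 = 52789.97 BTU/hr

52789.97 BTU/hr


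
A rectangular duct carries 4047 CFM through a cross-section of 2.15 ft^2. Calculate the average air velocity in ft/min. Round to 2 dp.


V = 4047 / 2.15 = 1882.33 ft/min

1882.33 ft/min


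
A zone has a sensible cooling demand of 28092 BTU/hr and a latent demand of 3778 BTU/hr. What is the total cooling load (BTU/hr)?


Qt = 28092 + 3778 = 31870 BTU/hr

31870 BTU/hr


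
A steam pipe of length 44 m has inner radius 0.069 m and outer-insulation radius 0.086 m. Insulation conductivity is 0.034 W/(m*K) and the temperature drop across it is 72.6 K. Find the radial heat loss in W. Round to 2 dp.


Q = 2*pi*0.034*44*72.6/ln(0.086/0.069) = 3098.49 W

3098.49 W


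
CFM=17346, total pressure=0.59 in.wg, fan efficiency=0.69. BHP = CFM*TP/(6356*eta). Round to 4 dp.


BHP = 17346 * 0.59 / (6356 * 0.69) = 2.3336 hp

2.3336 hp


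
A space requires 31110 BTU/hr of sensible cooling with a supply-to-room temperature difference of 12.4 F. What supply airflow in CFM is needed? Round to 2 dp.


CFM = 31110 / (1.08 * 12.4) = 2323.03

2323.03 CFM


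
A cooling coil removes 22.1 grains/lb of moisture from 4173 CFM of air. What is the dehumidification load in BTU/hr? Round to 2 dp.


Q = 0.68 * 4173 * 22.1 = 62711.84 BTU/hr

62711.84 BTU/hr


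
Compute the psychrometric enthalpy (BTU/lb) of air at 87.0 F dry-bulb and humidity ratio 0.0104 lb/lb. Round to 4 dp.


h = 0.24*87.0 + 0.0104*(1061+0.444*87.0) = 32.3161 BTU/lb

32.3161 BTU/lb


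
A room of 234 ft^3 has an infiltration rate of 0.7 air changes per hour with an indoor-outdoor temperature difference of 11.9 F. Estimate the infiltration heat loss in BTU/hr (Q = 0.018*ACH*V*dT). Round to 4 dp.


Q = 0.018 * 0.7 * 234 * 11.9 = 35.0860 BTU/hr

35.0860 BTU/hr


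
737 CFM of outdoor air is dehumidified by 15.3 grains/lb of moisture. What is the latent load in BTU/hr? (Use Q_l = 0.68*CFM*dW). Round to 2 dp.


Q = 0.68 * 737 * 15.3 = 7667.75 BTU/hr

7667.75 BTU/hr


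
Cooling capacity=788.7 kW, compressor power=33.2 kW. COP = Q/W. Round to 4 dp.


COP = 788.7 / 33.2 = 23.7560

23.7560


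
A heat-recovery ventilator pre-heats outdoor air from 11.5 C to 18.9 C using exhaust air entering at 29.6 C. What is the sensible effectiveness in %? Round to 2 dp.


eff = (18.9-11.5)/(29.6-11.5)*100 = 40.88 %

40.88 %


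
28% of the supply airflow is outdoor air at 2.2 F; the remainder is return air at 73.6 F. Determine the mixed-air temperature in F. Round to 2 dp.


T_mix = 0.28*2.2 + 0.72*73.6 = 53.61 F

53.61 F


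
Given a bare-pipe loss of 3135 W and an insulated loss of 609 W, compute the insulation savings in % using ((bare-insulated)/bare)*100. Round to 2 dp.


Savings = ((3135-609)/3135)*100 = 80.57 %

80.57 %


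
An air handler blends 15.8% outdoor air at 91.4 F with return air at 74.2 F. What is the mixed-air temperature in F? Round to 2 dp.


T_mix = 74.2 + (15.8/100)*(91.4-74.2) = 76.92 F

76.92 F


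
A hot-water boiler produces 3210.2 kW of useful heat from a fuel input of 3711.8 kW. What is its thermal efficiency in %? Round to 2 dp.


eta = (3210.2/3711.8)*100 = 86.49 %

86.49 %


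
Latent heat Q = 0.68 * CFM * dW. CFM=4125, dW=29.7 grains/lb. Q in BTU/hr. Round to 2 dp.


Q = 0.68 * 4125 * 29.7 = 83308.50 BTU/hr

83308.50 BTU/hr


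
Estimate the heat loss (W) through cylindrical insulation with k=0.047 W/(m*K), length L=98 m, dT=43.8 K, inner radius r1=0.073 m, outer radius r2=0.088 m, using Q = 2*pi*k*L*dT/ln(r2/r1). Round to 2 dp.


Q = 2*pi*0.047*98*43.8/ln(0.088/0.073) = 6782.99 W

6782.99 W


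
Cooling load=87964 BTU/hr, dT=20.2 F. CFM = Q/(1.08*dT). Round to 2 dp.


CFM = 87964 / (1.08 * 20.2) = 4032.09

4032.09 CFM


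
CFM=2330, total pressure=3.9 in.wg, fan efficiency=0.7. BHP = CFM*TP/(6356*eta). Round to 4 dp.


BHP = 2330 * 3.9 / (6356 * 0.7) = 2.0424 hp

2.0424 hp


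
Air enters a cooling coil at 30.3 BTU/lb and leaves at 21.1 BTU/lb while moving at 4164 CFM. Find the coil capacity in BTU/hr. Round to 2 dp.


Q = 4.5 * 4164 * (30.3 - 21.1) = 172389.60 BTU/hr

172389.60 BTU/hr


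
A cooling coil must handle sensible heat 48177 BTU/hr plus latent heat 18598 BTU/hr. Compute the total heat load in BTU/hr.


Qt = 48177 + 18598 = 66775 BTU/hr

66775 BTU/hr


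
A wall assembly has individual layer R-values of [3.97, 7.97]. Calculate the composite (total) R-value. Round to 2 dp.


R_total = 3.97 + 7.97 = 11.94

11.94


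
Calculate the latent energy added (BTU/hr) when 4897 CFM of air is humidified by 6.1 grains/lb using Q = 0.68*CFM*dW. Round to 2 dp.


Q = 0.68 * 4897 * 6.1 = 20312.76 BTU/hr

20312.76 BTU/hr


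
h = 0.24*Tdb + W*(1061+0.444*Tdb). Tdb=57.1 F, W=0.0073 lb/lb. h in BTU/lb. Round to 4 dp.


h = 0.24*57.1 + 0.0073*(1061+0.444*57.1) = 21.6344 BTU/lb

21.6344 BTU/lb


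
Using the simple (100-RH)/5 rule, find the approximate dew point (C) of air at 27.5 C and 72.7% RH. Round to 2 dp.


Td = 27.5 - (100-72.7)/5 = 22.04 C

22.04 C


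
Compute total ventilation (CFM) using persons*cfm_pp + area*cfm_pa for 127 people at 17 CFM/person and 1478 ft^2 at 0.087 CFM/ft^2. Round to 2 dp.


Total = 127*17 + 1478*0.087 = 2287.59 CFM

2287.59 CFM


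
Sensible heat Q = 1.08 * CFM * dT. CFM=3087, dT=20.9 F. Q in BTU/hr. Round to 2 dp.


Q = 1.08 * 3087 * 20.9 = 69679.76 BTU/hr

69679.76 BTU/hr


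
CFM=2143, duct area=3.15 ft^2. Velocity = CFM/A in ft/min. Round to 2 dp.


V = 2143 / 3.15 = 680.32 ft/min

680.32 ft/min


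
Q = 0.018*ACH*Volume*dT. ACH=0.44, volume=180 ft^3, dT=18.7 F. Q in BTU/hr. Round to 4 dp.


Q = 0.018 * 0.44 * 180 * 18.7 = 26.6587 BTU/hr

26.6587 BTU/hr


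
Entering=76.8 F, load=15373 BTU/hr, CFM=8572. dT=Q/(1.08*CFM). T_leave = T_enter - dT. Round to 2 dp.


dT = 15373/(1.08*8572) = 1.6606
T_leave = 76.8 - 1.6606 = 75.14 F

75.14 F


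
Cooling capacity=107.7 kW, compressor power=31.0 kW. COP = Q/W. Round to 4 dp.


COP = 107.7 / 31.0 = 3.4742

3.4742


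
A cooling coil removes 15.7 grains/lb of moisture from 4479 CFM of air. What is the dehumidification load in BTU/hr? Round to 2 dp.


Q = 0.68 * 4479 * 15.7 = 47817.80 BTU/hr

47817.80 BTU/hr


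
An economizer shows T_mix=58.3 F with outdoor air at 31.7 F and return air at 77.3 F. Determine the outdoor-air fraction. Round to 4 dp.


frac = (58.3 - 77.3) / (31.7 - 77.3) = 0.4167

0.4167
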